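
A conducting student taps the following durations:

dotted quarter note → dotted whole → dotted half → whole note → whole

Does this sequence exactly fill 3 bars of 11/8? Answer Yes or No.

One bar of 11/8 = 11 eighth notes, so 3 bars = 33.
Express everything in eighth notes: dotted quarter note = 3; dotted whole = 12; dotted half = 6; whole note = 8; whole = 8.
Adding: 3 + 12 + 6 + 8 + 8 = 37.
37 exceeds 33, so the answer is No.

No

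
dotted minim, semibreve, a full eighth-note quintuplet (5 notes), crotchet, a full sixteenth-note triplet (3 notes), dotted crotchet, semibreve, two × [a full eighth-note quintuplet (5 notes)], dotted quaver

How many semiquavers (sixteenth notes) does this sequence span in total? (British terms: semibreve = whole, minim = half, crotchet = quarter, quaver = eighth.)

83

Working in sixteenth notes: dotted minim = 12; semibreve = 16; a full eighth-note quintuplet (5 notes) (five quintuplet eighths span one half) = 8; crotchet = 4; a full sixteenth-note triplet (3 notes) (three triplet sixteenths span one eighth) = 2; dotted crotchet = 6; semibreve = 16; a full eighth-note quintuplet (5 notes) (five quintuplet eighths span one half) = 8; a full eighth-note quintuplet (5 notes) (five quintuplet eighths span one half) = 8; dotted quaver = 3.
Adding: 12 + 16 + 8 + 4 + 2 + 6 + 16 + 8 + 8 + 3 = 83 sixteenth notes.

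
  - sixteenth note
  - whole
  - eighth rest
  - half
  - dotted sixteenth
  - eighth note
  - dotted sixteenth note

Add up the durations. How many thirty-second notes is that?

64

Working in thirty-second notes: sixteenth note = 2; whole = 32; eighth rest = 4; half = 16; dotted sixteenth = 3; eighth note = 4; dotted sixteenth note = 3.
Altogether 2 + 32 + 4 + 16 + 3 + 4 + 3 = 64 thirty-second notes.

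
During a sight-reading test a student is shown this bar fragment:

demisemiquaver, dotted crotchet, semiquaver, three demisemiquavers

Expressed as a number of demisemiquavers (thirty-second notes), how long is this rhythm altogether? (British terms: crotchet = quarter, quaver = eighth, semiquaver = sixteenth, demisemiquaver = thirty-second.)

18

Working in thirty-second notes: demisemiquaver = 1; dotted crotchet = 12; semiquaver = 2; demisemiquaver = 1; demisemiquaver = 1; demisemiquaver = 1.
Sum: 1 + 12 + 2 + 1 + 1 + 1 = 18 thirty-second notes.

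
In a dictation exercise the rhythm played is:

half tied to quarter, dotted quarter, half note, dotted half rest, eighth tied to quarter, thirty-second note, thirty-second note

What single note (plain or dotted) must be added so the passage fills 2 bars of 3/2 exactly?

dotted eighth note

2 bars of 3/2 = 96 thirty-second notes.
Express everything in thirty-second notes: half tied to quarter (half + quarter) = 24; dotted quarter = 12; half note = 16; dotted half rest = 24; eighth tied to quarter (eighth + quarter) = 12; thirty-second note = 1; thirty-second note = 1.
Sum: 24 + 12 + 16 + 24 + 12 + 1 + 1 = 90.
Remaining: 96 − 90 = 6 thirty-second notes, which is a dotted eighth note.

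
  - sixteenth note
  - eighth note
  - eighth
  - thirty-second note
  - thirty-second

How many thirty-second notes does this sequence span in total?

Working in thirty-second notes: sixteenth note = 2; eighth note = 4; eighth = 4; thirty-second note = 1; thirty-second = 1.
Sum: 2 + 4 + 4 + 1 + 1 = 12 thirty-second notes.

12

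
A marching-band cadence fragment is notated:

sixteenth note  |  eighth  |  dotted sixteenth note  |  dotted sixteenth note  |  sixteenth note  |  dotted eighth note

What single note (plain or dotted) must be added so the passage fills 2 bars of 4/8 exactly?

2 bars of 4/8 = 32 thirty-second notes.
Express everything in thirty-second notes: sixteenth note = 2; eighth = 4; dotted sixteenth note = 3; dotted sixteenth note = 3; sixteenth note = 2; dotted eighth note = 6.
Total: 2 + 4 + 3 + 3 + 2 + 6 = 20.
Remaining: 32 − 20 = 12 thirty-second notes, which is a dotted quarter note.

dotted quarter note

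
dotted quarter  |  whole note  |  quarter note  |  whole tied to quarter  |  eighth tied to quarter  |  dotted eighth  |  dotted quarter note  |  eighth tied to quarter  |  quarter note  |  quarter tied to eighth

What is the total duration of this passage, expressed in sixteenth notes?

77

Working in sixteenth notes: dotted quarter = 6; whole note = 16; quarter note = 4; whole tied to quarter (whole + quarter) = 20; eighth tied to quarter (eighth + quarter) = 6; dotted eighth = 3; dotted quarter note = 6; eighth tied to quarter (eighth + quarter) = 6; quarter note = 4; quarter tied to eighth (quarter + eighth) = 6.
Sum: 6 + 16 + 4 + 20 + 6 + 3 + 6 + 6 + 4 + 6 = 77 sixteenth notes.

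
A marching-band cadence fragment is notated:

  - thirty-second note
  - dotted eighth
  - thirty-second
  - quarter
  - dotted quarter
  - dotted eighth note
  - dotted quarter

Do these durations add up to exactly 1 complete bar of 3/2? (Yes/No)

No

One bar of 3/2 = 48 thirty-second notes.
Working in thirty-second notes: thirty-second note = 1; dotted eighth = 6; thirty-second = 1; quarter = 8; dotted quarter = 12; dotted eighth note = 6; dotted quarter = 12.
Total: 1 + 6 + 1 + 8 + 12 + 6 + 12 = 46.
46 falls short of 48, so the answer is No.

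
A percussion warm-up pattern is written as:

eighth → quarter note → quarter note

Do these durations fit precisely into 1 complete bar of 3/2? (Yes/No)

No

One bar of 3/2 = 12 eighth notes.
Express everything in eighth notes: eighth = 1; quarter note = 2; quarter note = 2.
Altogether 1 + 2 + 2 = 5.
5 falls short of 12, so the answer is No.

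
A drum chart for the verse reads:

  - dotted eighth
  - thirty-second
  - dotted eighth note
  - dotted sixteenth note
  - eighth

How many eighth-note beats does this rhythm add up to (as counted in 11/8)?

One eighth-note beat = 4 thirty-second notes.
Express everything in thirty-second notes: dotted eighth = 6; thirty-second = 1; dotted eighth note = 6; dotted sixteenth note = 3; eighth = 4.
Sum: 6 + 1 + 6 + 3 + 4 = 20.
20 ÷ 4 = 5 beats.

5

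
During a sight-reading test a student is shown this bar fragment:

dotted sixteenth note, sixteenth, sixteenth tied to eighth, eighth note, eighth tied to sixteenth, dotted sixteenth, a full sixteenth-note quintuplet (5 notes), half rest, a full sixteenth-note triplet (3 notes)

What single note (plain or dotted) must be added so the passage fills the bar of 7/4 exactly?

eighth note

The bar of 7/4 = 56 thirty-second notes.
Convert each value to thirty-second notes: dotted sixteenth note = 3; sixteenth = 2; sixteenth tied to eighth (sixteenth + eighth) = 6; eighth note = 4; eighth tied to sixteenth (eighth + sixteenth) = 6; dotted sixteenth = 3; a full sixteenth-note quintuplet (5 notes) (five quintuplet sixteenths span one quarter) = 8; half rest = 16; a full sixteenth-note triplet (3 notes) (three triplet sixteenths span one eighth) = 4.
Adding: 3 + 2 + 6 + 4 + 6 + 3 + 8 + 16 + 4 = 52.
Remaining: 56 − 52 = 4 thirty-second notes, which is a eighth note.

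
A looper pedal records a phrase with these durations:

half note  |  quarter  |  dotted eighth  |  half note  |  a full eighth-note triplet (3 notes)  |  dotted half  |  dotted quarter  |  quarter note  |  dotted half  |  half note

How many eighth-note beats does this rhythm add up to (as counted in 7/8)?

34.5

One eighth-note beat = 2 sixteenth notes.
Express everything in sixteenth notes: half note = 8; quarter = 4; dotted eighth = 3; half note = 8; a full eighth-note triplet (3 notes) (three triplet eighths span one quarter) = 4; dotted half = 12; dotted quarter = 6; quarter note = 4; dotted half = 12; half note = 8.
Total: 8 + 4 + 3 + 8 + 4 + 12 + 6 + 4 + 12 + 8 = 69.
69 ÷ 2 = 34.5 beats.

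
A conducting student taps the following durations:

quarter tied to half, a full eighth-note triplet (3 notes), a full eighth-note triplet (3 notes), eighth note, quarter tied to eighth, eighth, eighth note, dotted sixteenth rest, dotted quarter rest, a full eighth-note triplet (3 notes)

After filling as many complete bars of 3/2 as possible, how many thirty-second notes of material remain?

39

One bar of 3/2 = 48 thirty-second notes.
Express everything in thirty-second notes: quarter tied to half (quarter + half) = 24; a full eighth-note triplet (3 notes) (three triplet eighths span one quarter) = 8; a full eighth-note triplet (3 notes) (three triplet eighths span one quarter) = 8; eighth note = 4; quarter tied to eighth (quarter + eighth) = 12; eighth = 4; eighth note = 4; dotted sixteenth rest = 3; dotted quarter rest = 12; a full eighth-note triplet (3 notes) (three triplet eighths span one quarter) = 8.
Altogether 24 + 8 + 8 + 4 + 12 + 4 + 4 + 3 + 12 + 8 = 87.
87 ÷ 48 = 1 complete bar with 39 thirty-second notes remaining.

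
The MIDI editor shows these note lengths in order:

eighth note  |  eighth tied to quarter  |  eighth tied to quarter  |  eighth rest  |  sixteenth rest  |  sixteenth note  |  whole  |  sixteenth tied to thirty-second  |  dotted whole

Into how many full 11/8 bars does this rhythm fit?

One bar of 11/8 = 44 thirty-second notes.
Convert each value to thirty-second notes: eighth note = 4; eighth tied to quarter (eighth + quarter) = 12; eighth tied to quarter (eighth + quarter) = 12; eighth rest = 4; sixteenth rest = 2; sixteenth note = 2; whole = 32; sixteenth tied to thirty-second (sixteenth + thirty-second) = 3; dotted whole = 48.
Sum: 4 + 12 + 12 + 4 + 2 + 2 + 32 + 3 + 48 = 119.
119 ÷ 44 = 2 complete bars with 31 left over.

2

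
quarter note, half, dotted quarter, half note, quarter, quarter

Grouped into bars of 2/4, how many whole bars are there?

4

One bar of 2/4 = 4 eighth notes.
Each duration in eighth notes: quarter note = 2; half = 4; dotted quarter = 3; half note = 4; quarter = 2; quarter = 2.
Adding: 2 + 4 + 3 + 4 + 2 + 2 = 17.
17 ÷ 4 = 4 complete bars with 1 left over.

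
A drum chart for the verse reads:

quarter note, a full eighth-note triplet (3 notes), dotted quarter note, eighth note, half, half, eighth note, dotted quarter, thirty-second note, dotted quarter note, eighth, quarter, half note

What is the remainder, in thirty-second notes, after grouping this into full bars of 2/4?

One bar of 2/4 = 16 thirty-second notes.
Express everything in thirty-second notes: quarter note = 8; a full eighth-note triplet (3 notes) (three triplet eighths span one quarter) = 8; dotted quarter note = 12; eighth note = 4; half = 16; half = 16; eighth note = 4; dotted quarter = 12; thirty-second note = 1; dotted quarter note = 12; eighth = 4; quarter = 8; half note = 16.
Adding: 8 + 8 + 12 + 4 + 16 + 16 + 4 + 12 + 1 + 12 + 4 + 8 + 16 = 121.
121 ÷ 16 = 7 complete bars with 9 thirty-second notes remaining.

9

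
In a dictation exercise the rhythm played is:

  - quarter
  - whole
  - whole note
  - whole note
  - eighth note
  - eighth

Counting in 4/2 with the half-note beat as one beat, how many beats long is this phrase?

One half-note beat = 4 eighth notes.
Convert each value to eighth notes: quarter = 2; whole = 8; whole note = 8; whole note = 8; eighth note = 1; eighth = 1.
Altogether 2 + 8 + 8 + 8 + 1 + 1 = 28.
28 ÷ 4 = 7 beats.

7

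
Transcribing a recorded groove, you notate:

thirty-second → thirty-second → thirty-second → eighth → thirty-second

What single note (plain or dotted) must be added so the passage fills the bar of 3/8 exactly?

eighth note

The bar of 3/8 = 12 thirty-second notes.
Working in thirty-second notes: thirty-second = 1; thirty-second = 1; thirty-second = 1; eighth = 4; thirty-second = 1.
Adding: 1 + 1 + 1 + 4 + 1 = 8.
Remaining: 12 − 8 = 4 thirty-second notes, which is a eighth note.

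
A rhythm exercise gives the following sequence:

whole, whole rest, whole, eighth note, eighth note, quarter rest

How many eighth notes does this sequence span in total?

28

Working in eighth notes: whole = 8; whole rest = 8; whole = 8; eighth note = 1; eighth note = 1; quarter rest = 2.
Adding: 8 + 8 + 8 + 1 + 1 + 2 = 28 eighth notes.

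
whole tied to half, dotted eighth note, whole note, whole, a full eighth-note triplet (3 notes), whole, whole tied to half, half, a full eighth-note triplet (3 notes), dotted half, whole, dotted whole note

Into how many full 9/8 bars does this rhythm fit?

9

One bar of 9/8 = 18 sixteenth notes.
Working in sixteenth notes: whole tied to half (whole + half) = 24; dotted eighth note = 3; whole note = 16; whole = 16; a full eighth-note triplet (3 notes) (three triplet eighths span one quarter) = 4; whole = 16; whole tied to half (whole + half) = 24; half = 8; a full eighth-note triplet (3 notes) (three triplet eighths span one quarter) = 4; dotted half = 12; whole = 16; dotted whole note = 24.
Sum: 24 + 3 + 16 + 16 + 4 + 16 + 24 + 8 + 4 + 12 + 16 + 24 = 167.
167 ÷ 18 = 9 complete bars with 5 left over.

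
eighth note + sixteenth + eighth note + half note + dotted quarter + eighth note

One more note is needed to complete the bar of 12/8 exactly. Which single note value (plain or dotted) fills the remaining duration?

The bar of 12/8 = 24 sixteenth notes.
Express everything in sixteenth notes: eighth note = 2; sixteenth = 1; eighth note = 2; half note = 8; dotted quarter = 6; eighth note = 2.
Sum: 2 + 1 + 2 + 8 + 6 + 2 = 21.
Remaining: 24 − 21 = 3 sixteenth notes, which is a dotted eighth note.

dotted eighth note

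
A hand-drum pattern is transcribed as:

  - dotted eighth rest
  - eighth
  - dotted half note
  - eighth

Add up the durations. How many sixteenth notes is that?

Convert each value to sixteenth notes: dotted eighth rest = 3; eighth = 2; dotted half note = 12; eighth = 2.
Altogether 3 + 2 + 12 + 2 = 19 sixteenth notes.

19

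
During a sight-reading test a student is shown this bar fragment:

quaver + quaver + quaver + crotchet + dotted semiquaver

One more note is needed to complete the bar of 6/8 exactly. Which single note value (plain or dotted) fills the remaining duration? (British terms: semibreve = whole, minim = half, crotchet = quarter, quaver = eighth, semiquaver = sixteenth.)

The bar of 6/8 = 24 thirty-second notes.
Each duration in thirty-second notes: quaver = 4; quaver = 4; quaver = 4; crotchet = 8; dotted semiquaver = 3.
Adding: 4 + 4 + 4 + 8 + 3 = 23.
Remaining: 24 − 23 = 1 thirty-second note, which is a thirty-second note.

thirty-second note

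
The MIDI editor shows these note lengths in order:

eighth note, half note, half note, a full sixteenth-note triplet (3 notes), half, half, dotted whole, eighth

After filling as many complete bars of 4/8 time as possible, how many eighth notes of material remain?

One bar of 4/8 = 4 eighth notes.
Express everything in eighth notes: eighth note = 1; half note = 4; half note = 4; a full sixteenth-note triplet (3 notes) (three triplet sixteenths span one eighth) = 1; half = 4; half = 4; dotted whole = 12; eighth = 1.
Sum: 1 + 4 + 4 + 1 + 4 + 4 + 12 + 1 = 31.
31 ÷ 4 = 7 complete bars with 3 eighth notes remaining.

3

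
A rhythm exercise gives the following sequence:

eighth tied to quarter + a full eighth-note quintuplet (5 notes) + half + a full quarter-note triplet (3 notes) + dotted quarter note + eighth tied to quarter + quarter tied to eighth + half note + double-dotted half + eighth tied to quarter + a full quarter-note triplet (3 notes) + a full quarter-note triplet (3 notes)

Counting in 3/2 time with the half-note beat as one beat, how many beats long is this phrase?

11.5

One half-note beat = 4 eighth notes.
Each duration in eighth notes: eighth tied to quarter (eighth + quarter) = 3; a full eighth-note quintuplet (5 notes) (five quintuplet eighths span one half) = 4; half = 4; a full quarter-note triplet (3 notes) (three triplet quarters span one half) = 4; dotted quarter note = 3; eighth tied to quarter (eighth + quarter) = 3; quarter tied to eighth (quarter + eighth) = 3; half note = 4; double-dotted half = 7; eighth tied to quarter (eighth + quarter) = 3; a full quarter-note triplet (3 notes) (three triplet quarters span one half) = 4; a full quarter-note triplet (3 notes) (three triplet quarters span one half) = 4.
Total: 3 + 4 + 4 + 4 + 3 + 3 + 3 + 4 + 7 + 3 + 4 + 4 = 46.
46 ÷ 4 = 11.5 beats.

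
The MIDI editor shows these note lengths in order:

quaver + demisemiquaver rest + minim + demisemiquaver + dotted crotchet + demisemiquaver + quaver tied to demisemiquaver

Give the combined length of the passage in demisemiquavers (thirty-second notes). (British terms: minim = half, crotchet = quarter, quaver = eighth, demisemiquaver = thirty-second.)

Working in thirty-second notes: quaver = 4; demisemiquaver rest = 1; minim = 16; demisemiquaver = 1; dotted crotchet = 12; demisemiquaver = 1; quaver tied to demisemiquaver (quaver + demisemiquaver) = 5.
Total: 4 + 1 + 16 + 1 + 12 + 1 + 5 = 40 thirty-second notes.

40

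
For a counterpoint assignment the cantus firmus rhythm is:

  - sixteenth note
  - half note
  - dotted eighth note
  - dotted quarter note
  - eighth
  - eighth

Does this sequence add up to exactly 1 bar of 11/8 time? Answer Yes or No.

Yes

One bar of 11/8 = 22 sixteenth notes.
Working in sixteenth notes: sixteenth note = 1; half note = 8; dotted eighth note = 3; dotted quarter note = 6; eighth = 2; eighth = 2.
Adding: 1 + 8 + 3 + 6 + 2 + 2 = 22.
22 equals 22, so the answer is Yes.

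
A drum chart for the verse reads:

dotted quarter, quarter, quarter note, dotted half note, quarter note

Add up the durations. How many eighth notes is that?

Convert each value to eighth notes: dotted quarter = 3; quarter = 2; quarter note = 2; dotted half note = 6; quarter note = 2.
Altogether 3 + 2 + 2 + 6 + 2 = 15 eighth notes.

15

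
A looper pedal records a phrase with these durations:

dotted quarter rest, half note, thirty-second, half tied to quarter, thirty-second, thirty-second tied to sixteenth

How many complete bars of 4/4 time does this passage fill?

One bar of 4/4 = 32 thirty-second notes.
Each duration in thirty-second notes: dotted quarter rest = 12; half note = 16; thirty-second = 1; half tied to quarter (half + quarter) = 24; thirty-second = 1; thirty-second tied to sixteenth (thirty-second + sixteenth) = 3.
Total: 12 + 16 + 1 + 24 + 1 + 3 = 57.
57 ÷ 32 = 1 complete bar with 25 left over.

1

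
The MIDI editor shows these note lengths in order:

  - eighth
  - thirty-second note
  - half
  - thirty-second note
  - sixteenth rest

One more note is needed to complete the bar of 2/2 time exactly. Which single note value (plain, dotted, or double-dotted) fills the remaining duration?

quarter note

The bar of 2/2 = 32 thirty-second notes.
Convert each value to thirty-second notes: eighth = 4; thirty-second note = 1; half = 16; thirty-second note = 1; sixteenth rest = 2.
Adding: 4 + 1 + 16 + 1 + 2 = 24.
Remaining: 32 − 24 = 8 thirty-second notes, which is a quarter note.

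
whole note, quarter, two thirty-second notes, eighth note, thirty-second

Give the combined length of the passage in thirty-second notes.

47

Convert each value to thirty-second notes: whole note = 32; quarter = 8; thirty-second note = 1; thirty-second note = 1; eighth note = 4; thirty-second = 1.
Total: 32 + 8 + 1 + 1 + 4 + 1 = 47 thirty-second notes.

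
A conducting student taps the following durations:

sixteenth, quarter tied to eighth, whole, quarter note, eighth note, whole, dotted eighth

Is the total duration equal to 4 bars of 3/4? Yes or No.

Yes

One bar of 3/4 = 12 sixteenth notes, so 4 bars = 48.
Each duration in sixteenth notes: sixteenth = 1; quarter tied to eighth (quarter + eighth) = 6; whole = 16; quarter note = 4; eighth note = 2; whole = 16; dotted eighth = 3.
Sum: 1 + 6 + 16 + 4 + 2 + 16 + 3 = 48.
48 equals 48, so the answer is Yes.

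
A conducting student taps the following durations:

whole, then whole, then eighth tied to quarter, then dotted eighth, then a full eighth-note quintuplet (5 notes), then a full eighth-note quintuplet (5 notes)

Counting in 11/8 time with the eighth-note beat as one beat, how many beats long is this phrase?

One eighth-note beat = 2 sixteenth notes.
In sixteenth notes: whole = 16; whole = 16; eighth tied to quarter (eighth + quarter) = 6; dotted eighth = 3; a full eighth-note quintuplet (5 notes) (five quintuplet eighths span one half) = 8; a full eighth-note quintuplet (5 notes) (five quintuplet eighths span one half) = 8.
Sum: 16 + 16 + 6 + 3 + 8 + 8 = 57.
57 ÷ 2 = 28.5 beats.

28.5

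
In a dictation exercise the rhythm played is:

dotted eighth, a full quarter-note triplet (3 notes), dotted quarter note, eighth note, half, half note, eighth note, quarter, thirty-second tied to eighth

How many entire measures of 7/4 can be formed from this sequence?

1

One bar of 7/4 = 56 thirty-second notes.
Working in thirty-second notes: dotted eighth = 6; a full quarter-note triplet (3 notes) (three triplet quarters span one half) = 16; dotted quarter note = 12; eighth note = 4; half = 16; half note = 16; eighth note = 4; quarter = 8; thirty-second tied to eighth (thirty-second + eighth) = 5.
Adding: 6 + 16 + 12 + 4 + 16 + 16 + 4 + 8 + 5 = 87.
87 ÷ 56 = 1 complete bar with 31 left over.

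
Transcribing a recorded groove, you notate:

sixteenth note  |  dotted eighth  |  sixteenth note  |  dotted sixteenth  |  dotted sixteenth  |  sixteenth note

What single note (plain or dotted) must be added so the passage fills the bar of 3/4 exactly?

The bar of 3/4 = 24 thirty-second notes.
In thirty-second notes: sixteenth note = 2; dotted eighth = 6; sixteenth note = 2; dotted sixteenth = 3; dotted sixteenth = 3; sixteenth note = 2.
Sum: 2 + 6 + 2 + 3 + 3 + 2 = 18.
Remaining: 24 − 18 = 6 thirty-second notes, which is a dotted eighth note.

dotted eighth note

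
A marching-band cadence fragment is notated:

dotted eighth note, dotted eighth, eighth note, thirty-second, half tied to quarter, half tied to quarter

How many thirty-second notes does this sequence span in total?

Working in thirty-second notes: dotted eighth note = 6; dotted eighth = 6; eighth note = 4; thirty-second = 1; half tied to quarter (half + quarter) = 24; half tied to quarter (half + quarter) = 24.
Sum: 6 + 6 + 4 + 1 + 24 + 24 = 65 thirty-second notes.

65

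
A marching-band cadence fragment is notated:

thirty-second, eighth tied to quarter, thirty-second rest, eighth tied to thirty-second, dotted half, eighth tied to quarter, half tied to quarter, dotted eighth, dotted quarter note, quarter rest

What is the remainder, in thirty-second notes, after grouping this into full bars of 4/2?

One bar of 4/2 = 64 thirty-second notes.
In thirty-second notes: thirty-second = 1; eighth tied to quarter (eighth + quarter) = 12; thirty-second rest = 1; eighth tied to thirty-second (eighth + thirty-second) = 5; dotted half = 24; eighth tied to quarter (eighth + quarter) = 12; half tied to quarter (half + quarter) = 24; dotted eighth = 6; dotted quarter note = 12; quarter rest = 8.
Adding: 1 + 12 + 1 + 5 + 24 + 12 + 24 + 6 + 12 + 8 = 105.
105 ÷ 64 = 1 complete bar with 41 thirty-second notes remaining.

41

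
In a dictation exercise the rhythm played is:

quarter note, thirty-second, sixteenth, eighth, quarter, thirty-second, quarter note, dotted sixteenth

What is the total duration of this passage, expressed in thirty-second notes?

35

Express everything in thirty-second notes: quarter note = 8; thirty-second = 1; sixteenth = 2; eighth = 4; quarter = 8; thirty-second = 1; quarter note = 8; dotted sixteenth = 3.
Altogether 8 + 1 + 2 + 4 + 8 + 1 + 8 + 3 = 35 thirty-second notes.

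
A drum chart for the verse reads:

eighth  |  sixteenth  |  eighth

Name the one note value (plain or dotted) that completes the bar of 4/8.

dotted eighth note

The bar of 4/8 = 8 sixteenth notes.
Each duration in sixteenth notes: eighth = 2; sixteenth = 1; eighth = 2.
Sum: 2 + 1 + 2 = 5.
Remaining: 8 − 5 = 3 sixteenth notes, which is a dotted eighth note.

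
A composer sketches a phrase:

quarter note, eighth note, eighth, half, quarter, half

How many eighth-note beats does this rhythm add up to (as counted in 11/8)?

14

One eighth-note beat = 2 sixteenth notes.
Express everything in sixteenth notes: quarter note = 4; eighth note = 2; eighth = 2; half = 8; quarter = 4; half = 8.
Adding: 4 + 2 + 2 + 8 + 4 + 8 = 28.
28 ÷ 2 = 14 beats.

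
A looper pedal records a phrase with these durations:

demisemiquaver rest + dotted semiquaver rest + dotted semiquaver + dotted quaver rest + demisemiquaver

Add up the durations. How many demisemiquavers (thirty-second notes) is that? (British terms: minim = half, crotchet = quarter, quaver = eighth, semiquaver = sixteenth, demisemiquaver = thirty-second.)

In thirty-second notes: demisemiquaver rest = 1; dotted semiquaver rest = 3; dotted semiquaver = 3; dotted quaver rest = 6; demisemiquaver = 1.
Altogether 1 + 3 + 3 + 6 + 1 = 14 thirty-second notes.

14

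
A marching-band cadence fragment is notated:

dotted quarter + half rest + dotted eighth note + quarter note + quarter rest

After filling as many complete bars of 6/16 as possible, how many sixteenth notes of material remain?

1

One bar of 6/16 = 6 sixteenth notes.
Express everything in sixteenth notes: dotted quarter = 6; half rest = 8; dotted eighth note = 3; quarter note = 4; quarter rest = 4.
Altogether 6 + 8 + 3 + 4 + 4 = 25.
25 ÷ 6 = 4 complete bars with 1 sixteenth note remaining.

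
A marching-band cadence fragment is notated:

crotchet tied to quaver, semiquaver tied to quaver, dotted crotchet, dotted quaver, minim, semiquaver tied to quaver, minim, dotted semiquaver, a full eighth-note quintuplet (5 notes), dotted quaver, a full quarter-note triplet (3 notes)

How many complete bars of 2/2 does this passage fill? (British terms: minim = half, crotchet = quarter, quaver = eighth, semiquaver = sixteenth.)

One bar of 2/2 = 32 thirty-second notes.
Each duration in thirty-second notes: crotchet tied to quaver (crotchet + quaver) = 12; semiquaver tied to quaver (semiquaver + quaver) = 6; dotted crotchet = 12; dotted quaver = 6; minim = 16; semiquaver tied to quaver (semiquaver + quaver) = 6; minim = 16; dotted semiquaver = 3; a full eighth-note quintuplet (5 notes) (five quintuplet eighths span one half) = 16; dotted quaver = 6; a full quarter-note triplet (3 notes) (three triplet quarters span one half) = 16.
Altogether 12 + 6 + 12 + 6 + 16 + 6 + 16 + 3 + 16 + 6 + 16 = 115.
115 ÷ 32 = 3 complete bars with 19 left over.

3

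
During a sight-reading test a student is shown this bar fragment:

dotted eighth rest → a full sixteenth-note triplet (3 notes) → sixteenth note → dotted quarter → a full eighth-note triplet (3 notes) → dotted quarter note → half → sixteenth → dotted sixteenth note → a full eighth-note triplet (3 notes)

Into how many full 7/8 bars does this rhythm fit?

2

One bar of 7/8 = 28 thirty-second notes.
Working in thirty-second notes: dotted eighth rest = 6; a full sixteenth-note triplet (3 notes) (three triplet sixteenths span one eighth) = 4; sixteenth note = 2; dotted quarter = 12; a full eighth-note triplet (3 notes) (three triplet eighths span one quarter) = 8; dotted quarter note = 12; half = 16; sixteenth = 2; dotted sixteenth note = 3; a full eighth-note triplet (3 notes) (three triplet eighths span one quarter) = 8.
Total: 6 + 4 + 2 + 12 + 8 + 12 + 16 + 2 + 3 + 8 = 73.
73 ÷ 28 = 2 complete bars with 17 left over.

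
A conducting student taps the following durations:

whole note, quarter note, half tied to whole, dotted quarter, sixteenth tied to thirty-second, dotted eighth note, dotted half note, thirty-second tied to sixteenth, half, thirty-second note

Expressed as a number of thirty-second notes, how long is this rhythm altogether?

153

Convert each value to thirty-second notes: whole note = 32; quarter note = 8; half tied to whole (half + whole) = 48; dotted quarter = 12; sixteenth tied to thirty-second (sixteenth + thirty-second) = 3; dotted eighth note = 6; dotted half note = 24; thirty-second tied to sixteenth (thirty-second + sixteenth) = 3; half = 16; thirty-second note = 1.
Adding: 32 + 8 + 48 + 12 + 3 + 6 + 24 + 3 + 16 + 1 = 153 thirty-second notes.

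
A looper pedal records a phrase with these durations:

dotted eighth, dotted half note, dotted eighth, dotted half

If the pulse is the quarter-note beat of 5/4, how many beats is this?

One quarter-note beat = 4 sixteenth notes.
Express everything in sixteenth notes: dotted eighth = 3; dotted half note = 12; dotted eighth = 3; dotted half = 12.
Sum: 3 + 12 + 3 + 12 = 30.
30 ÷ 4 = 7.5 beats.

7.5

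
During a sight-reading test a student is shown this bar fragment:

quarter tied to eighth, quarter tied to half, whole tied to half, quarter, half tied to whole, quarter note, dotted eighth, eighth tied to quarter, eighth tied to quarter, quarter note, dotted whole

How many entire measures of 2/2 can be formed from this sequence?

7

One bar of 2/2 = 16 sixteenth notes.
Express everything in sixteenth notes: quarter tied to eighth (quarter + eighth) = 6; quarter tied to half (quarter + half) = 12; whole tied to half (whole + half) = 24; quarter = 4; half tied to whole (half + whole) = 24; quarter note = 4; dotted eighth = 3; eighth tied to quarter (eighth + quarter) = 6; eighth tied to quarter (eighth + quarter) = 6; quarter note = 4; dotted whole = 24.
Adding: 6 + 12 + 24 + 4 + 24 + 4 + 3 + 6 + 6 + 4 + 24 = 117.
117 ÷ 16 = 7 complete bars with 5 left over.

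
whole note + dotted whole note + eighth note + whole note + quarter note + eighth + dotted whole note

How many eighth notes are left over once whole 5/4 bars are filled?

One bar of 5/4 = 10 eighth notes.
Convert each value to eighth notes: whole note = 8; dotted whole note = 12; eighth note = 1; whole note = 8; quarter note = 2; eighth = 1; dotted whole note = 12.
Adding: 8 + 12 + 1 + 8 + 2 + 1 + 12 = 44.
44 ÷ 10 = 4 complete bars with 4 eighth notes remaining.

4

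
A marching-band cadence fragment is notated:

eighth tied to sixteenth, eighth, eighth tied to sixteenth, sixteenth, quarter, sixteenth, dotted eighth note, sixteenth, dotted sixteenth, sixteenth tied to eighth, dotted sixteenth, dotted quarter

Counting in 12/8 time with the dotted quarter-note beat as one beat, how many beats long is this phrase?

5

One dotted quarter-note beat = 12 thirty-second notes.
Express everything in thirty-second notes: eighth tied to sixteenth (eighth + sixteenth) = 6; eighth = 4; eighth tied to sixteenth (eighth + sixteenth) = 6; sixteenth = 2; quarter = 8; sixteenth = 2; dotted eighth note = 6; sixteenth = 2; dotted sixteenth = 3; sixteenth tied to eighth (sixteenth + eighth) = 6; dotted sixteenth = 3; dotted quarter = 12.
Total: 6 + 4 + 6 + 2 + 8 + 2 + 6 + 2 + 3 + 6 + 3 + 12 = 60.
60 ÷ 12 = 5 beats.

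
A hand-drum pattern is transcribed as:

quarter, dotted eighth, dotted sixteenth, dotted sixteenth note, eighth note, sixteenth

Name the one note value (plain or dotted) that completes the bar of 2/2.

dotted eighth note

The bar of 2/2 = 32 thirty-second notes.
Each duration in thirty-second notes: quarter = 8; dotted eighth = 6; dotted sixteenth = 3; dotted sixteenth note = 3; eighth note = 4; sixteenth = 2.
Adding: 8 + 6 + 3 + 3 + 4 + 2 = 26.
Remaining: 32 − 26 = 6 thirty-second notes, which is a dotted eighth note.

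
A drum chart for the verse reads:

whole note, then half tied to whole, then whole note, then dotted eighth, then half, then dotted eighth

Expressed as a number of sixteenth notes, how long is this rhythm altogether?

Express everything in sixteenth notes: whole note = 16; half tied to whole (half + whole) = 24; whole note = 16; dotted eighth = 3; half = 8; dotted eighth = 3.
Altogether 16 + 24 + 16 + 3 + 8 + 3 = 70 sixteenth notes.

70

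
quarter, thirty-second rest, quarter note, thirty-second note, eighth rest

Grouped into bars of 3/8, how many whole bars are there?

1

One bar of 3/8 = 12 thirty-second notes.
Working in thirty-second notes: quarter = 8; thirty-second rest = 1; quarter note = 8; thirty-second note = 1; eighth rest = 4.
Total: 8 + 1 + 8 + 1 + 4 = 22.
22 ÷ 12 = 1 complete bar with 10 left over.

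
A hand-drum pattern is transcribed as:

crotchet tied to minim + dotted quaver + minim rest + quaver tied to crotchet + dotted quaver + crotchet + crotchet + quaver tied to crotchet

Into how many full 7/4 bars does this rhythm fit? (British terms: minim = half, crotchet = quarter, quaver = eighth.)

1

One bar of 7/4 = 28 sixteenth notes.
Each duration in sixteenth notes: crotchet tied to minim (crotchet + minim) = 12; dotted quaver = 3; minim rest = 8; quaver tied to crotchet (quaver + crotchet) = 6; dotted quaver = 3; crotchet = 4; crotchet = 4; quaver tied to crotchet (quaver + crotchet) = 6.
Altogether 12 + 3 + 8 + 6 + 3 + 4 + 4 + 6 = 46.
46 ÷ 28 = 1 complete bar with 18 left over.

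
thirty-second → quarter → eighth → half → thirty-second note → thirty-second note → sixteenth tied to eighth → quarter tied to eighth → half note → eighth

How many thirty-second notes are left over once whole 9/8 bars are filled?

33

One bar of 9/8 = 36 thirty-second notes.
Each duration in thirty-second notes: thirty-second = 1; quarter = 8; eighth = 4; half = 16; thirty-second note = 1; thirty-second note = 1; sixteenth tied to eighth (sixteenth + eighth) = 6; quarter tied to eighth (quarter + eighth) = 12; half note = 16; eighth = 4.
Total: 1 + 8 + 4 + 16 + 1 + 1 + 6 + 12 + 16 + 4 = 69.
69 ÷ 36 = 1 complete bar with 33 thirty-second notes remaining.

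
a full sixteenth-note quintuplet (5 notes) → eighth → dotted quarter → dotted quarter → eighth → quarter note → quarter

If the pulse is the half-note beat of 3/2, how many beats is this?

One half-note beat = 4 eighth notes.
Each duration in eighth notes: a full sixteenth-note quintuplet (5 notes) (five quintuplet sixteenths span one quarter) = 2; eighth = 1; dotted quarter = 3; dotted quarter = 3; eighth = 1; quarter note = 2; quarter = 2.
Adding: 2 + 1 + 3 + 3 + 1 + 2 + 2 = 14.
14 ÷ 4 = 3.5 beats.

3.5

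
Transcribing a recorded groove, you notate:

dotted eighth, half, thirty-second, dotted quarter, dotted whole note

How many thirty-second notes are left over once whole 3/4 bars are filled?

One bar of 3/4 = 24 thirty-second notes.
Convert each value to thirty-second notes: dotted eighth = 6; half = 16; thirty-second = 1; dotted quarter = 12; dotted whole note = 48.
Sum: 6 + 16 + 1 + 12 + 48 = 83.
83 ÷ 24 = 3 complete bars with 11 thirty-second notes remaining.

11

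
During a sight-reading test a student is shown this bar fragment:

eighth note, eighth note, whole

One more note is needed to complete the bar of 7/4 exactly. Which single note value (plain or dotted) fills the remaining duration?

The bar of 7/4 = 14 eighth notes.
Convert each value to eighth notes: eighth note = 1; eighth note = 1; whole = 8.
Adding: 1 + 1 + 8 = 10.
Remaining: 14 − 10 = 4 eighth notes, which is a half note.

half note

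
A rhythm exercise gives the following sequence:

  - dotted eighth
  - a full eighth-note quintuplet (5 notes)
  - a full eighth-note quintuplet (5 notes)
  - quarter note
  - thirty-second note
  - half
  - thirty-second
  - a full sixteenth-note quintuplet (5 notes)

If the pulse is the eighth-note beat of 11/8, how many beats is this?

One eighth-note beat = 4 thirty-second notes.
In thirty-second notes: dotted eighth = 6; a full eighth-note quintuplet (5 notes) (five quintuplet eighths span one half) = 16; a full eighth-note quintuplet (5 notes) (five quintuplet eighths span one half) = 16; quarter note = 8; thirty-second note = 1; half = 16; thirty-second = 1; a full sixteenth-note quintuplet (5 notes) (five quintuplet sixteenths span one quarter) = 8.
Adding: 6 + 16 + 16 + 8 + 1 + 16 + 1 + 8 = 72.
72 ÷ 4 = 18 beats.

18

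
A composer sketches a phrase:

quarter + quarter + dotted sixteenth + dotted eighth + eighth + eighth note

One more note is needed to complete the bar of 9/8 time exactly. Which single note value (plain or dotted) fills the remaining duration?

The bar of 9/8 = 36 thirty-second notes.
Express everything in thirty-second notes: quarter = 8; quarter = 8; dotted sixteenth = 3; dotted eighth = 6; eighth = 4; eighth note = 4.
Adding: 8 + 8 + 3 + 6 + 4 + 4 = 33.
Remaining: 36 − 33 = 3 thirty-second notes, which is a dotted sixteenth note.

dotted sixteenth note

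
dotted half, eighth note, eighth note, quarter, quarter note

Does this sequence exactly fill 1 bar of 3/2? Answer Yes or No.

Yes

One bar of 3/2 = 12 eighth notes.
Express everything in eighth notes: dotted half = 6; eighth note = 1; eighth note = 1; quarter = 2; quarter note = 2.
Altogether 6 + 1 + 1 + 2 + 2 = 12.
12 equals 12, so the answer is Yes.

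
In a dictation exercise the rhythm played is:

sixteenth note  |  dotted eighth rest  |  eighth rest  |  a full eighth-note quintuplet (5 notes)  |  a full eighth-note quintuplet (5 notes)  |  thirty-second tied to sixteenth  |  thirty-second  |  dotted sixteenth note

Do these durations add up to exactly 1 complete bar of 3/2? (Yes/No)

No

One bar of 3/2 = 48 thirty-second notes.
Convert each value to thirty-second notes: sixteenth note = 2; dotted eighth rest = 6; eighth rest = 4; a full eighth-note quintuplet (5 notes) (five quintuplet eighths span one half) = 16; a full eighth-note quintuplet (5 notes) (five quintuplet eighths span one half) = 16; thirty-second tied to sixteenth (thirty-second + sixteenth) = 3; thirty-second = 1; dotted sixteenth note = 3.
Altogether 2 + 6 + 4 + 16 + 16 + 3 + 1 + 3 = 51.
51 exceeds 48, so the answer is No.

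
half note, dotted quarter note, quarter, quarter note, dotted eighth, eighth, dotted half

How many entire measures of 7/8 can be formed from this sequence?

One bar of 7/8 = 14 sixteenth notes.
Convert each value to sixteenth notes: half note = 8; dotted quarter note = 6; quarter = 4; quarter note = 4; dotted eighth = 3; eighth = 2; dotted half = 12.
Adding: 8 + 6 + 4 + 4 + 3 + 2 + 12 = 39.
39 ÷ 14 = 2 complete bars with 11 left over.

2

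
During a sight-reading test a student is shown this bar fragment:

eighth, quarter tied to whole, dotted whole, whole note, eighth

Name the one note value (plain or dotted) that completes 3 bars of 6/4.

half note

3 bars of 6/4 = 36 eighth notes.
Each duration in eighth notes: eighth = 1; quarter tied to whole (quarter + whole) = 10; dotted whole = 12; whole note = 8; eighth = 1.
Altogether 1 + 10 + 12 + 8 + 1 = 32.
Remaining: 36 − 32 = 4 eighth notes, which is a half note.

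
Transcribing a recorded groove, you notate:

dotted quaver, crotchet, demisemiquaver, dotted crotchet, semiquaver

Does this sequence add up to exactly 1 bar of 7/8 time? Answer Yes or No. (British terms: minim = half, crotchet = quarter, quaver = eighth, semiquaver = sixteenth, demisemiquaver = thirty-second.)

One bar of 7/8 = 28 thirty-second notes.
Each duration in thirty-second notes: dotted quaver = 6; crotchet = 8; demisemiquaver = 1; dotted crotchet = 12; semiquaver = 2.
Sum: 6 + 8 + 1 + 12 + 2 = 29.
29 exceeds 28, so the answer is No.

No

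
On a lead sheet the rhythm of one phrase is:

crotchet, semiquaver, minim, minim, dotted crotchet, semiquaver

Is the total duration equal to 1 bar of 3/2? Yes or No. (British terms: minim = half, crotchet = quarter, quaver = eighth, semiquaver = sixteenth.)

One bar of 3/2 = 24 sixteenth notes.
Express everything in sixteenth notes: crotchet = 4; semiquaver = 1; minim = 8; minim = 8; dotted crotchet = 6; semiquaver = 1.
Altogether 4 + 1 + 8 + 8 + 6 + 1 = 28.
28 exceeds 24, so the answer is No.

No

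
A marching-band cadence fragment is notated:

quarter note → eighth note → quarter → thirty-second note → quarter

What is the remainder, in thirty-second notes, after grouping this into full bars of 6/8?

5

One bar of 6/8 = 24 thirty-second notes.
Working in thirty-second notes: quarter note = 8; eighth note = 4; quarter = 8; thirty-second note = 1; quarter = 8.
Sum: 8 + 4 + 8 + 1 + 8 = 29.
29 ÷ 24 = 1 complete bar with 5 thirty-second notes remaining.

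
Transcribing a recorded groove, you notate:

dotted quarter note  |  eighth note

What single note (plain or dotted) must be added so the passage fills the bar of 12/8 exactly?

The bar of 12/8 = 12 eighth notes.
Each duration in eighth notes: dotted quarter note = 3; eighth note = 1.
Adding: 3 + 1 = 4.
Remaining: 12 − 4 = 8 eighth notes, which is a whole note.

whole note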